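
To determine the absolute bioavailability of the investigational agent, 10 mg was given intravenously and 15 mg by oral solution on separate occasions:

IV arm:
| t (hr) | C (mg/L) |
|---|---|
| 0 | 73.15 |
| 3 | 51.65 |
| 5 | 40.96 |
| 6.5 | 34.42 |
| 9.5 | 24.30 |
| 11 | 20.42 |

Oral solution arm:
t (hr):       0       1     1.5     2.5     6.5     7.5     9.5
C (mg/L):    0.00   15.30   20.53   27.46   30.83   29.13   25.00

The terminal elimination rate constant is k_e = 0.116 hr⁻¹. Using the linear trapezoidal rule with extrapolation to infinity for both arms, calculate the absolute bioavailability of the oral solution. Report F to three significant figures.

Trapezoidal AUC_0→11 (IV):
  [0→3]: (73.15+51.65)/2 × 3 = 187.2
  [3→5]: (51.65+40.96)/2 × 2 = 92.61
  [5→6.5]: (40.96+34.42)/2 × 1.5 = 56.535
  [6.5→9.5]: (34.42+24.30)/2 × 3 = 88.08
  [9.5→11]: (24.30+20.42)/2 × 1.5 = 33.54
  Sum = 457.965 mg/L·hr
IV tail: 20.42/0.116 = 176.034; AUC_iv,0→∞ = 457.965 + 176.034 = 633.999 mg/L·hr
Trapezoidal AUC_0→9.5 (oral solution):
  [0→1]: (0.00+15.30)/2 × 1 = 7.65
  [1→1.5]: (15.30+20.53)/2 × 0.5 = 8.9575
  [1.5→2.5]: (20.53+27.46)/2 × 1 = 23.995
  [2.5→6.5]: (27.46+30.83)/2 × 4 = 116.58
  [6.5→7.5]: (30.83+29.13)/2 × 1 = 29.98
  [7.5→9.5]: (29.13+25.00)/2 × 2 = 54.13
  Sum = 241.2925 mg/L·hr
oral solution tail: 25.00/0.116 = 215.517; AUC_ev,0→∞ = 241.2925 + 215.517 = 456.8095 mg/L·hr
F = (AUC_ev/D_ev)/(AUC_iv/D_iv) = (456.8095/15)/(633.999/10) = 30.454/63.3999 = 0.4803

F = 0.480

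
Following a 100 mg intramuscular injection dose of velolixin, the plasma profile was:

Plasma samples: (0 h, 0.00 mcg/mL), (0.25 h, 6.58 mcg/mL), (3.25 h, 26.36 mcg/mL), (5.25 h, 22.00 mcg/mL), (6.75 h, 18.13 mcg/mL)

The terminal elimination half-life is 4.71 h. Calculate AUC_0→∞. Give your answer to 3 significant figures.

AUC = 252 mcg/mL·h

Trapezoidal AUC_0→6.75:
  [0→0.25]: (0.00+6.58)/2 × 0.25 = 0.8225
  [0.25→3.25]: (6.58+26.36)/2 × 3 = 49.41
  [3.25→5.25]: (26.36+22.00)/2 × 2 = 48.36
  [5.25→6.75]: (22.00+18.13)/2 × 1.5 = 30.0975
  Sum = 128.69 mcg/mL·h
k_e = ln2 / t½ = 0.693147 / 4.71 = 0.1472 h^-1
Extrapolated tail: C_last / k_e = 18.13 / 0.1472 = 123.166
AUC_0→∞ = 128.69 + 123.166 = 251.856 mcg/mL·h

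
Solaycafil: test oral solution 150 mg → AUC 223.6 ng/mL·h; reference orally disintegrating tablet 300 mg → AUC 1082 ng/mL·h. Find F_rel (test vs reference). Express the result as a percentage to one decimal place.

F_rel = (AUC_test/D_test) / (AUC_ref/D_ref)
      = (223.6/150) / (1082/300)
      = 1.49067 / 3.60667 = 0.4133 = 41.33%

F_rel = 41.3%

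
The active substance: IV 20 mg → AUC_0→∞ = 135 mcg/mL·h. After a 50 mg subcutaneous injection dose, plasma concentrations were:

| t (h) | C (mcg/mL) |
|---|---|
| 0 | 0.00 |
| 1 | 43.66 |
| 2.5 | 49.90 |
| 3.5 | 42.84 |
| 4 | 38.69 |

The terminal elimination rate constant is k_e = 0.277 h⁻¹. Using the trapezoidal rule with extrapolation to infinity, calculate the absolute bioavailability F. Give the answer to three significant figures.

Trapezoidal AUC_0→4 (subcutaneous injection):
  [0→1]: (0.00+43.66)/2 × 1 = 21.83
  [1→2.5]: (43.66+49.90)/2 × 1.5 = 70.17
  [2.5→3.5]: (49.90+42.84)/2 × 1 = 46.37
  [3.5→4]: (42.84+38.69)/2 × 0.5 = 20.3825
  Sum = 158.7525 mcg/mL·h
Tail: C_last/k_e = 38.69/0.277 = 139.675
AUC_0→∞ (subcutaneous injection) = 158.7525 + 139.675 = 298.4275 mcg/mL·h
F = (AUC_ev/D_ev)/(AUC_iv/D_iv) = (298.4275/50)/(135/20) = 5.96855/6.75 = 0.8842

F = 0.884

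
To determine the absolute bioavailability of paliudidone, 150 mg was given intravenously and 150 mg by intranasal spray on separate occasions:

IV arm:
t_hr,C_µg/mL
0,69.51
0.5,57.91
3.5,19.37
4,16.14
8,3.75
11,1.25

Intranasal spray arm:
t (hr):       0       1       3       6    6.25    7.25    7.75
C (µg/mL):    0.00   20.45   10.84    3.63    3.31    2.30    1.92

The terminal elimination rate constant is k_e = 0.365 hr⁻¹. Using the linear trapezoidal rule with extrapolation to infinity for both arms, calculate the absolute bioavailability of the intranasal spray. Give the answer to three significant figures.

Trapezoidal AUC_0→11 (IV):
  [0→0.5]: (69.51+57.91)/2 × 0.5 = 31.855
  [0.5→3.5]: (57.91+19.37)/2 × 3 = 115.92
  [3.5→4]: (19.37+16.14)/2 × 0.5 = 8.8775
  [4→8]: (16.14+3.75)/2 × 4 = 39.78
  [8→11]: (3.75+1.25)/2 × 3 = 7.5
  Sum = 203.9325 µg/mL·hr
IV tail: 1.25/0.365 = 3.425; AUC_iv,0→∞ = 203.9325 + 3.425 = 207.3575 µg/mL·hr
Trapezoidal AUC_0→7.75 (intranasal spray):
  [0→1]: (0.00+20.45)/2 × 1 = 10.225
  [1→3]: (20.45+10.84)/2 × 2 = 31.29
  [3→6]: (10.84+3.63)/2 × 3 = 21.705
  [6→6.25]: (3.63+3.31)/2 × 0.25 = 0.8675
  [6.25→7.25]: (3.31+2.30)/2 × 1 = 2.805
  [7.25→7.75]: (2.30+1.92)/2 × 0.5 = 1.055
  Sum = 67.9475 µg/mL·hr
intranasal spray tail: 1.92/0.365 = 5.260; AUC_ev,0→∞ = 67.9475 + 5.260 = 73.2075 µg/mL·hr
F = (AUC_ev/D_ev)/(AUC_iv/D_iv) = (73.2075/150)/(207.3575/150) = 0.48805/1.38238 = 0.3531

F = 0.353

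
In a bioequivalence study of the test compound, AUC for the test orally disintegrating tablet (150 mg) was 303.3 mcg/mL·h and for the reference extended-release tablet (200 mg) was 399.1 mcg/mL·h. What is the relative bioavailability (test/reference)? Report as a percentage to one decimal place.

F_rel = (AUC_test/D_test) / (AUC_ref/D_ref)
      = (303.3/150) / (399.1/200)
      = 2.022 / 1.9955 = 1.0133 = 101.33%

F_rel = 101.3%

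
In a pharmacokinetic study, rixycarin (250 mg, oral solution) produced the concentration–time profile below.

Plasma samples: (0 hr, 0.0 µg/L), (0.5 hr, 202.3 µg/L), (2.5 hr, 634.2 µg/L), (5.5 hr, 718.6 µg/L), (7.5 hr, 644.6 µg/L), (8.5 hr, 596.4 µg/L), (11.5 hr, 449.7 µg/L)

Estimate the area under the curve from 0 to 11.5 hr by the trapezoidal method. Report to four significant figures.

Trapezoidal AUC_0→11.5:
  [0→0.5]: (0.0+202.3)/2 × 0.5 = 50.575
  [0.5→2.5]: (202.3+634.2)/2 × 2 = 836.5
  [2.5→5.5]: (634.2+718.6)/2 × 3 = 2029.2
  [5.5→7.5]: (718.6+644.6)/2 × 2 = 1363.2
  [7.5→8.5]: (644.6+596.4)/2 × 1 = 620.5
  [8.5→11.5]: (596.4+449.7)/2 × 3 = 1569.15
  Sum = 6469.125 µg/L·hr

AUC = 6469 µg/L·hr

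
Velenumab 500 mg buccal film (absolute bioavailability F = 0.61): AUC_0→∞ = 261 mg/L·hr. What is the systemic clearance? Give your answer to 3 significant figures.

CL = 1.17 L/hr

CL = F × Dose / AUC_0→∞
   = 0.61 × 500 / 261 = 1.16858 L/hr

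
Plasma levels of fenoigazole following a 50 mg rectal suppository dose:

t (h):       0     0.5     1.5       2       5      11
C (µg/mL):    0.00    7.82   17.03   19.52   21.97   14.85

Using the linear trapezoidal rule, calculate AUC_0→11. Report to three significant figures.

AUC = 196 µg/mL·h

Trapezoidal AUC_0→11:
  [0→0.5]: (0.00+7.82)/2 × 0.5 = 1.955
  [0.5→1.5]: (7.82+17.03)/2 × 1 = 12.425
  [1.5→2]: (17.03+19.52)/2 × 0.5 = 9.1375
  [2→5]: (19.52+21.97)/2 × 3 = 62.235
  [5→11]: (21.97+14.85)/2 × 6 = 110.46
  Sum = 196.2125 µg/mL·h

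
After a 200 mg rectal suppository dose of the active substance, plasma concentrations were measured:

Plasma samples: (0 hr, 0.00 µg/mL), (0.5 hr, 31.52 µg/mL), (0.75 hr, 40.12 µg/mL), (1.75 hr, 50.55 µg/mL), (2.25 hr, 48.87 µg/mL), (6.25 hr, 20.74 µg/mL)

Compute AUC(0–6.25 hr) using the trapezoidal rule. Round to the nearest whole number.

Trapezoidal AUC_0→6.25:
  [0→0.5]: (0.00+31.52)/2 × 0.5 = 7.88
  [0.5→0.75]: (31.52+40.12)/2 × 0.25 = 8.955
  [0.75→1.75]: (40.12+50.55)/2 × 1 = 45.335
  [1.75→2.25]: (50.55+48.87)/2 × 0.5 = 24.855
  [2.25→6.25]: (48.87+20.74)/2 × 4 = 139.22
  Sum = 226.245 µg/mL·hr

AUC = 226 µg/mL·hr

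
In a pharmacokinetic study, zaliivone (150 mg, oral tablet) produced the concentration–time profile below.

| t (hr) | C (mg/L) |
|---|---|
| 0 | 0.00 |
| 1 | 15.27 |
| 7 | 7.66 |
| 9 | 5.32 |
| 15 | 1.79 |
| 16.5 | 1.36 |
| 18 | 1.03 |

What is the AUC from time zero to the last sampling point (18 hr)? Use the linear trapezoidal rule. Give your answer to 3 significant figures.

AUC = 115 mg/L·hr

Trapezoidal AUC_0→18:
  [0→1]: (0.00+15.27)/2 × 1 = 7.635
  [1→7]: (15.27+7.66)/2 × 6 = 68.79
  [7→9]: (7.66+5.32)/2 × 2 = 12.98
  [9→15]: (5.32+1.79)/2 × 6 = 21.33
  [15→16.5]: (1.79+1.36)/2 × 1.5 = 2.3625
  [16.5→18]: (1.36+1.03)/2 × 1.5 = 1.7925
  Sum = 114.89 mg/L·hr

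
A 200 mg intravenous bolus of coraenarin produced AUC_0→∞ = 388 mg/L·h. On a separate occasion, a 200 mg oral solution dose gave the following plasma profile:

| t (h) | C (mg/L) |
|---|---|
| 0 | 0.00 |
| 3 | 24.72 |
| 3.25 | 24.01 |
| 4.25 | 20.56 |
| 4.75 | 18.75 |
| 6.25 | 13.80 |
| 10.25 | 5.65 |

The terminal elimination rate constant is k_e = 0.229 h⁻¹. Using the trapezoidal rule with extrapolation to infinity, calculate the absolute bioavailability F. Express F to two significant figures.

Trapezoidal AUC_0→10.25 (oral solution):
  [0→3]: (0.00+24.72)/2 × 3 = 37.08
  [3→3.25]: (24.72+24.01)/2 × 0.25 = 6.09125
  [3.25→4.25]: (24.01+20.56)/2 × 1 = 22.285
  [4.25→4.75]: (20.56+18.75)/2 × 0.5 = 9.8275
  [4.75→6.25]: (18.75+13.80)/2 × 1.5 = 24.4125
  [6.25→10.25]: (13.80+5.65)/2 × 4 = 38.9
  Sum = 138.59625 mg/L·h
Tail: C_last/k_e = 5.65/0.229 = 24.672
AUC_0→∞ (oral solution) = 138.59625 + 24.672 = 163.26825 mg/L·h
F = (AUC_ev/D_ev)/(AUC_iv/D_iv) = (163.26825/200)/(388/200) = 0.81634125/1.94 = 0.4208

F = 0.42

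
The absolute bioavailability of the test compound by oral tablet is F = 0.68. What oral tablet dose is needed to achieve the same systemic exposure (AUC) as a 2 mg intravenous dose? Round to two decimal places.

For equal systemic exposure: F × D_ev = D_iv
D_ev = D_iv / F = 2 / 0.68 = 2.94118 mg

D_oral = 2.94 mg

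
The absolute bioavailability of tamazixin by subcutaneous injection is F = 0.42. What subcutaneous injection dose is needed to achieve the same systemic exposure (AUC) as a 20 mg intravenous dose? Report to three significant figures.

For equal systemic exposure: F × D_ev = D_iv
D_ev = D_iv / F = 20 / 0.42 = 47.619 mg

D_subcutaneous = 47.6 mg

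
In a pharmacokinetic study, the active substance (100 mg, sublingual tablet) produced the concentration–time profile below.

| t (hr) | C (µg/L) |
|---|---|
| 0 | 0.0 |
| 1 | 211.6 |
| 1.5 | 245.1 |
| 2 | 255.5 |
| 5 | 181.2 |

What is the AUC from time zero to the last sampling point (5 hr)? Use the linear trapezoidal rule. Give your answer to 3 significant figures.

AUC = 1000 µg/L·hr

Trapezoidal AUC_0→5:
  [0→1]: (0.0+211.6)/2 × 1 = 105.8
  [1→1.5]: (211.6+245.1)/2 × 0.5 = 114.175
  [1.5→2]: (245.1+255.5)/2 × 0.5 = 125.15
  [2→5]: (255.5+181.2)/2 × 3 = 655.05
  Sum = 1000.175 µg/L·hr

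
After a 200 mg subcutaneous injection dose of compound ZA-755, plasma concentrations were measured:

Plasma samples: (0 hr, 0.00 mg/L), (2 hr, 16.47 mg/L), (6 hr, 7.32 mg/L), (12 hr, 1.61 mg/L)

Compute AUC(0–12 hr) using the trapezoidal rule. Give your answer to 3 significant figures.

AUC = 90.8 mg/L·hr

Trapezoidal AUC_0→12:
  [0→2]: (0.00+16.47)/2 × 2 = 16.47
  [2→6]: (16.47+7.32)/2 × 4 = 47.58
  [6→12]: (7.32+1.61)/2 × 6 = 26.79
  Sum = 90.84 mg/L·hr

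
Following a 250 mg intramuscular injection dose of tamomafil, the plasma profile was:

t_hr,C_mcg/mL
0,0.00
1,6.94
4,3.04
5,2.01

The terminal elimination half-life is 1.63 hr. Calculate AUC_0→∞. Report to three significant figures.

AUC = 25.7 mcg/mL·hr

Trapezoidal AUC_0→5:
  [0→1]: (0.00+6.94)/2 × 1 = 3.47
  [1→4]: (6.94+3.04)/2 × 3 = 14.97
  [4→5]: (3.04+2.01)/2 × 1 = 2.525
  Sum = 20.965 mcg/mL·hr
k_e = ln2 / t½ = 0.693147 / 1.63 = 0.4252 hr^-1
Extrapolated tail: C_last / k_e = 2.01 / 0.4252 = 4.727
AUC_0→∞ = 20.965 + 4.727 = 25.692 mcg/mL·hr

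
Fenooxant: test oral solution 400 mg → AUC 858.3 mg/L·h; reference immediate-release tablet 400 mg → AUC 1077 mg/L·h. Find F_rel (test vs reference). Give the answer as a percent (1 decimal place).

F_rel = (AUC_test/D_test) / (AUC_ref/D_ref)
      = (858.3/400) / (1077/400)
      = 2.14575 / 2.6925 = 0.7969 = 79.69%

F_rel = 79.7%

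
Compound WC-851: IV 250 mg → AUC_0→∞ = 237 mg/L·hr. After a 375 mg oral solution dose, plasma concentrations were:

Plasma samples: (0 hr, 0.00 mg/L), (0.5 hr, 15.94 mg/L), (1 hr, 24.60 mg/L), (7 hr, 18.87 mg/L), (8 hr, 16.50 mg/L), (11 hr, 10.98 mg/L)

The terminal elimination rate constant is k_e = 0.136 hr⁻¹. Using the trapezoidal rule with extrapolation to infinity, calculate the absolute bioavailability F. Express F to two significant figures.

Trapezoidal AUC_0→11 (oral solution):
  [0→0.5]: (0.00+15.94)/2 × 0.5 = 3.985
  [0.5→1]: (15.94+24.60)/2 × 0.5 = 10.135
  [1→7]: (24.60+18.87)/2 × 6 = 130.41
  [7→8]: (18.87+16.50)/2 × 1 = 17.685
  [8→11]: (16.50+10.98)/2 × 3 = 41.22
  Sum = 203.435 mg/L·hr
Tail: C_last/k_e = 10.98/0.136 = 80.735
AUC_0→∞ (oral solution) = 203.435 + 80.735 = 284.17 mg/L·hr
F = (AUC_ev/D_ev)/(AUC_iv/D_iv) = (284.17/375)/(237/250) = 0.757787/0.948 = 0.7994

F = 0.80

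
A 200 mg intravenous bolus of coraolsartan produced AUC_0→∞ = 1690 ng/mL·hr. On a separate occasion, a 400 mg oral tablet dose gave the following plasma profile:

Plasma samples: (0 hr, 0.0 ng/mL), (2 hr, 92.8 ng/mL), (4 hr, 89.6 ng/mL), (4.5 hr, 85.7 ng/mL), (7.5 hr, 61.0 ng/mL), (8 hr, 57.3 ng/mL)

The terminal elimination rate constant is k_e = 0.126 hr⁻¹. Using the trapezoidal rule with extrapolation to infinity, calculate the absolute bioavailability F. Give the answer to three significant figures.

F = 0.303

Trapezoidal AUC_0→8 (oral tablet):
  [0→2]: (0.0+92.8)/2 × 2 = 92.8
  [2→4]: (92.8+89.6)/2 × 2 = 182.4
  [4→4.5]: (89.6+85.7)/2 × 0.5 = 43.825
  [4.5→7.5]: (85.7+61.0)/2 × 3 = 220.05
  [7.5→8]: (61.0+57.3)/2 × 0.5 = 29.575
  Sum = 568.65 ng/mL·hr
Tail: C_last/k_e = 57.3/0.126 = 454.762
AUC_0→∞ (oral tablet) = 568.65 + 454.762 = 1023.412 ng/mL·hr
F = (AUC_ev/D_ev)/(AUC_iv/D_iv) = (1023.412/400)/(1690/200) = 2.55853/8.45 = 0.3028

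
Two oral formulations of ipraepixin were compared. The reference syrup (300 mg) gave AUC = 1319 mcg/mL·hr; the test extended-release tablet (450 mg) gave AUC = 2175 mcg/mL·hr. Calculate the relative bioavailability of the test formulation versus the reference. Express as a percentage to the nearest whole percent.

F_rel = (AUC_test/D_test) / (AUC_ref/D_ref)
      = (2175/450) / (1319/300)
      = 4.83333 / 4.39667 = 1.0993 = 109.93%

F_rel = 110%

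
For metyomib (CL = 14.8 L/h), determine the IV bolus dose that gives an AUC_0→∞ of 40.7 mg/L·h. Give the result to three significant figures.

Dose_iv = CL × AUC_0→∞
     = 14.8 × 40.7 = 602.36 mg

Dose = 602 mg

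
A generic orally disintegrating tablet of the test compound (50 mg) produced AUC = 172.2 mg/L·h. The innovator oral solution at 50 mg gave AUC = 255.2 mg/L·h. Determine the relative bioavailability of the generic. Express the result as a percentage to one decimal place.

F_rel = 67.5%

F_rel = (AUC_test/D_test) / (AUC_ref/D_ref)
      = (172.2/50) / (255.2/50)
      = 3.444 / 5.104 = 0.6748 = 67.48%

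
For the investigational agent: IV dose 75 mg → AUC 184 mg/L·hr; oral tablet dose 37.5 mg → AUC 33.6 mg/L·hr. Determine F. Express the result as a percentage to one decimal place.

F = (AUC_ev / D_ev) / (AUC_iv / D_iv)
  = (33.6/37.5) / (184/75)
  = 0.896 / 2.45333 = 0.3652
  = 36.52%

F = 36.5%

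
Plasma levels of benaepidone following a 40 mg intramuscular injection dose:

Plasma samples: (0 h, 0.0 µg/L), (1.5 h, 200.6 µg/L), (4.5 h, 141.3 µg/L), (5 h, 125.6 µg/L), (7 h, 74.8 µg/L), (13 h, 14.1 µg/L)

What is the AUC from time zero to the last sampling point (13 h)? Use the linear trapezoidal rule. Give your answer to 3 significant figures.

Trapezoidal AUC_0→13:
  [0→1.5]: (0.0+200.6)/2 × 1.5 = 150.45
  [1.5→4.5]: (200.6+141.3)/2 × 3 = 512.85
  [4.5→5]: (141.3+125.6)/2 × 0.5 = 66.725
  [5→7]: (125.6+74.8)/2 × 2 = 200.4
  [7→13]: (74.8+14.1)/2 × 6 = 266.7
  Sum = 1197.125 µg/L·h

AUC = 1200 µg/L·h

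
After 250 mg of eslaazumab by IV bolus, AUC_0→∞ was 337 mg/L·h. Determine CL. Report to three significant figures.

CL = Dose_iv / AUC_0→∞
   = 250 / 337 = 0.74184 L/h

CL = 0.742 L/h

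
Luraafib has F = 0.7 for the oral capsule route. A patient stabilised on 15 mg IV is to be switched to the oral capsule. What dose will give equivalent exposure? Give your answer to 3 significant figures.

For equal systemic exposure: F × D_ev = D_iv
D_ev = D_iv / F = 15 / 0.7 = 21.4286 mg

D_oral = 21.4 mg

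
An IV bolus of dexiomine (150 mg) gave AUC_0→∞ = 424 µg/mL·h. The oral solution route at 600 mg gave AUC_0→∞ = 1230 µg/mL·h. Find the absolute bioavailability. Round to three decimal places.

F = (AUC_ev / D_ev) / (AUC_iv / D_iv)
  = (1230/600) / (424/150)
  = 2.05 / 2.82667 = 0.7252

F = 0.725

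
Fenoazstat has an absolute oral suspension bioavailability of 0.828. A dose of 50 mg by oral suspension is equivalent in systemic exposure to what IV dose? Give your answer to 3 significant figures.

D_iv = 41.4 mg

Systemic exposure from an extravascular dose = F × D_ev, so the equivalent IV dose is F × D_ev.
D_iv = F × D_ev = 0.828 × 50 = 41.4 mg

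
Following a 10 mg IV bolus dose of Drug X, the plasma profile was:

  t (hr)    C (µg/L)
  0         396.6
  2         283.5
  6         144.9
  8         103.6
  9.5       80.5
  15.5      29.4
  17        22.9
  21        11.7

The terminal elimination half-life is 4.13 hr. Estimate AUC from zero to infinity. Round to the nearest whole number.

Trapezoidal AUC_0→21:
  [0→2]: (396.6+283.5)/2 × 2 = 680.1
  [2→6]: (283.5+144.9)/2 × 4 = 856.8
  [6→8]: (144.9+103.6)/2 × 2 = 248.5
  [8→9.5]: (103.6+80.5)/2 × 1.5 = 138.075
  [9.5→15.5]: (80.5+29.4)/2 × 6 = 329.7
  [15.5→17]: (29.4+22.9)/2 × 1.5 = 39.225
  [17→21]: (22.9+11.7)/2 × 4 = 69.2
  Sum = 2361.6 µg/L·hr
k_e = ln2 / t½ = 0.693147 / 4.13 = 0.1678 hr^-1
Extrapolated tail: C_last / k_e = 11.7 / 0.1678 = 69.726
AUC_0→∞ = 2361.6 + 69.726 = 2431.326 µg/L·hr

AUC = 2431 µg/L·hr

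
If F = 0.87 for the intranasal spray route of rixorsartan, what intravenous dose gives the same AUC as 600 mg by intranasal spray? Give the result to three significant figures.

Systemic exposure from an extravascular dose = F × D_ev, so the equivalent IV dose is F × D_ev.
D_iv = F × D_ev = 0.87 × 600 = 522 mg

D_iv = 522 mg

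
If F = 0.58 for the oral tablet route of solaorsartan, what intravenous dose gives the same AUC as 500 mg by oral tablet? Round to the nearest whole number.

D_iv = 290 mg

Systemic exposure from an extravascular dose = F × D_ev, so the equivalent IV dose is F × D_ev.
D_iv = F × D_ev = 0.58 × 500 = 290 mg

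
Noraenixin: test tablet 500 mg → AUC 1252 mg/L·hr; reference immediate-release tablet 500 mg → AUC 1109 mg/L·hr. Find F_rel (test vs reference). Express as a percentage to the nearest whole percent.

F_rel = 113%

F_rel = (AUC_test/D_test) / (AUC_ref/D_ref)
      = (1252/500) / (1109/500)
      = 2.504 / 2.218 = 1.1289 = 112.89%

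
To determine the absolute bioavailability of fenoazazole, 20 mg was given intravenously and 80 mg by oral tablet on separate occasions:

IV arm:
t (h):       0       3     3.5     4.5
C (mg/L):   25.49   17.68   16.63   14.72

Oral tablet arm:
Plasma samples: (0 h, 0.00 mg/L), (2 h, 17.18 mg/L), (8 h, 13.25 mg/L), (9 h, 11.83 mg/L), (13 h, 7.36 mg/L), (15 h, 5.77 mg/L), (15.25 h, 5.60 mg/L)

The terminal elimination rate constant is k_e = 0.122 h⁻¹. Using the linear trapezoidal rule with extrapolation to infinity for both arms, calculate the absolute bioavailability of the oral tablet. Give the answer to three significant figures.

F = 0.262

Trapezoidal AUC_0→4.5 (IV):
  [0→3]: (25.49+17.68)/2 × 3 = 64.755
  [3→3.5]: (17.68+16.63)/2 × 0.5 = 8.5775
  [3.5→4.5]: (16.63+14.72)/2 × 1 = 15.675
  Sum = 89.0075 mg/L·h
IV tail: 14.72/0.122 = 120.656; AUC_iv,0→∞ = 89.0075 + 120.656 = 209.6635 mg/L·h
Trapezoidal AUC_0→15.25 (oral tablet):
  [0→2]: (0.00+17.18)/2 × 2 = 17.18
  [2→8]: (17.18+13.25)/2 × 6 = 91.29
  [8→9]: (13.25+11.83)/2 × 1 = 12.54
  [9→13]: (11.83+7.36)/2 × 4 = 38.38
  [13→15]: (7.36+5.77)/2 × 2 = 13.13
  [15→15.25]: (5.77+5.60)/2 × 0.25 = 1.42125
  Sum = 173.94125 mg/L·h
oral tablet tail: 5.60/0.122 = 45.902; AUC_ev,0→∞ = 173.94125 + 45.902 = 219.84325 mg/L·h
F = (AUC_ev/D_ev)/(AUC_iv/D_iv) = (219.84325/80)/(209.6635/20) = 2.74804/10.483175 = 0.2621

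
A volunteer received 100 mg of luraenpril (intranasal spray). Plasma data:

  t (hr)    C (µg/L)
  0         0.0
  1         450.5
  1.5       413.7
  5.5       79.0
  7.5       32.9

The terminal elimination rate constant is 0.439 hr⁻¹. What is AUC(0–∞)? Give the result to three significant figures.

Trapezoidal AUC_0→7.5:
  [0→1]: (0.0+450.5)/2 × 1 = 225.25
  [1→1.5]: (450.5+413.7)/2 × 0.5 = 216.05
  [1.5→5.5]: (413.7+79.0)/2 × 4 = 985.4
  [5.5→7.5]: (79.0+32.9)/2 × 2 = 111.9
  Sum = 1538.6 µg/L·hr
Extrapolated tail: C_last / k_e = 32.9 / 0.439 = 74.943
AUC_0→∞ = 1538.6 + 74.943 = 1613.543 µg/L·hr

AUC = 1610 µg/L·hr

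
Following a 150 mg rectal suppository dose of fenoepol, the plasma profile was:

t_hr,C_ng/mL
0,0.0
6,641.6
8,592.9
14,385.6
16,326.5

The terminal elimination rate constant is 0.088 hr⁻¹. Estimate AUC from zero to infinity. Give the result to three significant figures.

AUC = 10500 ng/mL·hr

Trapezoidal AUC_0→16:
  [0→6]: (0.0+641.6)/2 × 6 = 1924.8
  [6→8]: (641.6+592.9)/2 × 2 = 1234.5
  [8→14]: (592.9+385.6)/2 × 6 = 2935.5
  [14→16]: (385.6+326.5)/2 × 2 = 712.1
  Sum = 6806.9 ng/mL·hr
Extrapolated tail: C_last / k_e = 326.5 / 0.088 = 3710.227
AUC_0→∞ = 6806.9 + 3710.227 = 10517.127 ng/mL·hr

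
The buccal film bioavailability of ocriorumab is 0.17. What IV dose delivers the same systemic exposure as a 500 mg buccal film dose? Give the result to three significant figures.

D_iv = 85.0 mg

Systemic exposure from an extravascular dose = F × D_ev, so the equivalent IV dose is F × D_ev.
D_iv = F × D_ev = 0.17 × 500 = 85 mg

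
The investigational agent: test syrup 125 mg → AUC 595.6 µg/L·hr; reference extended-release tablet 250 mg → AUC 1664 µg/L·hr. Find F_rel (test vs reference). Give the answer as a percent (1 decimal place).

F_rel = 71.6%

F_rel = (AUC_test/D_test) / (AUC_ref/D_ref)
      = (595.6/125) / (1664/250)
      = 4.7648 / 6.656 = 0.7159 = 71.59%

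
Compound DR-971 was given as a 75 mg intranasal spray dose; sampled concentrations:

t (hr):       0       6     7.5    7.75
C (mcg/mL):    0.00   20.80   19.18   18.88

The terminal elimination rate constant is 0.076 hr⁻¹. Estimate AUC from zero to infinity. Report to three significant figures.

Trapezoidal AUC_0→7.75:
  [0→6]: (0.00+20.80)/2 × 6 = 62.4
  [6→7.5]: (20.80+19.18)/2 × 1.5 = 29.985
  [7.5→7.75]: (19.18+18.88)/2 × 0.25 = 4.7575
  Sum = 97.1425 mcg/mL·hr
Extrapolated tail: C_last / k_e = 18.88 / 0.076 = 248.421
AUC_0→∞ = 97.1425 + 248.421 = 345.5635 mcg/mL·hr

AUC = 346 mcg/mL·hr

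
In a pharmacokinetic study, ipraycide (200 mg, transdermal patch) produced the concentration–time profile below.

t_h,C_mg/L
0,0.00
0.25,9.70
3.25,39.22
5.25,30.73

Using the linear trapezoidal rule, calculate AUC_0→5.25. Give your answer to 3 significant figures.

AUC = 145 mg/L·h

Trapezoidal AUC_0→5.25:
  [0→0.25]: (0.00+9.70)/2 × 0.25 = 1.2125
  [0.25→3.25]: (9.70+39.22)/2 × 3 = 73.38
  [3.25→5.25]: (39.22+30.73)/2 × 2 = 69.95
  Sum = 144.5425 mg/L·h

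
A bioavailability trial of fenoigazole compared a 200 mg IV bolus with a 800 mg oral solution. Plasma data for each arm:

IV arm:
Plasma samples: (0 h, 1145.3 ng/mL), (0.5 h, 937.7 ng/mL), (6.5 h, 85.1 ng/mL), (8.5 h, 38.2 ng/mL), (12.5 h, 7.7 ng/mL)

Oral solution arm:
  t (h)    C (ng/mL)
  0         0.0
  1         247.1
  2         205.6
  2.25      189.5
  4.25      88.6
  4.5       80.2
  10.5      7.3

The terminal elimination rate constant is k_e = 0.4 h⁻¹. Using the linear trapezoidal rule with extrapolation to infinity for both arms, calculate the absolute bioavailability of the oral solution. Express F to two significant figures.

Trapezoidal AUC_0→12.5 (IV):
  [0→0.5]: (1145.3+937.7)/2 × 0.5 = 520.75
  [0.5→6.5]: (937.7+85.1)/2 × 6 = 3068.4
  [6.5→8.5]: (85.1+38.2)/2 × 2 = 123.3
  [8.5→12.5]: (38.2+7.7)/2 × 4 = 91.8
  Sum = 3804.25 ng/mL·h
IV tail: 7.7/0.4 = 19.250; AUC_iv,0→∞ = 3804.25 + 19.250 = 3823.5 ng/mL·h
Trapezoidal AUC_0→10.5 (oral solution):
  [0→1]: (0.0+247.1)/2 × 1 = 123.55
  [1→2]: (247.1+205.6)/2 × 1 = 226.35
  [2→2.25]: (205.6+189.5)/2 × 0.25 = 49.3875
  [2.25→4.25]: (189.5+88.6)/2 × 2 = 278.1
  [4.25→4.5]: (88.6+80.2)/2 × 0.25 = 21.1
  [4.5→10.5]: (80.2+7.3)/2 × 6 = 262.5
  Sum = 960.9875 ng/mL·h
oral solution tail: 7.3/0.4 = 18.250; AUC_ev,0→∞ = 960.9875 + 18.250 = 979.2375 ng/mL·h
F = (AUC_ev/D_ev)/(AUC_iv/D_iv) = (979.2375/800)/(3823.5/200) = 1.22405/19.1175 = 0.0640

F = 0.064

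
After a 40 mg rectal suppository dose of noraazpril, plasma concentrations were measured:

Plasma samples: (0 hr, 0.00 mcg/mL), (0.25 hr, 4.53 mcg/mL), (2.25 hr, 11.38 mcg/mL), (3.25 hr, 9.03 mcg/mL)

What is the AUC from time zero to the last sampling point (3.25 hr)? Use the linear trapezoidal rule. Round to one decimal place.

AUC = 26.7 mcg/mL·hr

Trapezoidal AUC_0→3.25:
  [0→0.25]: (0.00+4.53)/2 × 0.25 = 0.56625
  [0.25→2.25]: (4.53+11.38)/2 × 2 = 15.91
  [2.25→3.25]: (11.38+9.03)/2 × 1 = 10.205
  Sum = 26.68125 mcg/mL·hr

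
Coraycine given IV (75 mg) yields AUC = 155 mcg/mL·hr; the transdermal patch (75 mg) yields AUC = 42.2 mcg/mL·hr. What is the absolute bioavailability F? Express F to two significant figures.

F = (AUC_ev / D_ev) / (AUC_iv / D_iv)
  = (42.2/75) / (155/75)
  = 0.562667 / 2.06667 = 0.2723

F = 0.27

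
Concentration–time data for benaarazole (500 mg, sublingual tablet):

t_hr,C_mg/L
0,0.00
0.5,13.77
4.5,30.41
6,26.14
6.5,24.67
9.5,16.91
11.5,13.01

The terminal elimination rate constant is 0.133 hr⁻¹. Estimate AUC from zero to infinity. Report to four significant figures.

Trapezoidal AUC_0→11.5:
  [0→0.5]: (0.00+13.77)/2 × 0.5 = 3.4425
  [0.5→4.5]: (13.77+30.41)/2 × 4 = 88.36
  [4.5→6]: (30.41+26.14)/2 × 1.5 = 42.4125
  [6→6.5]: (26.14+24.67)/2 × 0.5 = 12.7025
  [6.5→9.5]: (24.67+16.91)/2 × 3 = 62.37
  [9.5→11.5]: (16.91+13.01)/2 × 2 = 29.92
  Sum = 239.2075 mg/L·hr
Extrapolated tail: C_last / k_e = 13.01 / 0.133 = 97.820
AUC_0→∞ = 239.2075 + 97.820 = 337.0275 mg/L·hr

AUC = 337.0 mg/L·hr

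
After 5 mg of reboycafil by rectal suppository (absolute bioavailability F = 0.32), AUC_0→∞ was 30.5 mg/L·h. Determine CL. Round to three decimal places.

CL = F × Dose / AUC_0→∞
   = 0.32 × 5 / 30.5 = 0.052459 L/h

CL = 0.052 L/h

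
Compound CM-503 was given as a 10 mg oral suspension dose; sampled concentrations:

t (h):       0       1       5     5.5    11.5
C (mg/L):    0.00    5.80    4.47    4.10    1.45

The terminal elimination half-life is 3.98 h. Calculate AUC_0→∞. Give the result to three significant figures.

AUC = 50.6 mg/L·h

Trapezoidal AUC_0→11.5:
  [0→1]: (0.00+5.80)/2 × 1 = 2.9
  [1→5]: (5.80+4.47)/2 × 4 = 20.54
  [5→5.5]: (4.47+4.10)/2 × 0.5 = 2.1425
  [5.5→11.5]: (4.10+1.45)/2 × 6 = 16.65
  Sum = 42.2325 mg/L·h
k_e = ln2 / t½ = 0.693147 / 3.98 = 0.1742 h^-1
Extrapolated tail: C_last / k_e = 1.45 / 0.1742 = 8.324
AUC_0→∞ = 42.2325 + 8.324 = 50.5565 mg/L·h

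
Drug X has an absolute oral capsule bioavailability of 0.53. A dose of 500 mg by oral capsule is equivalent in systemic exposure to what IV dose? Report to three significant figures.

Systemic exposure from an extravascular dose = F × D_ev, so the equivalent IV dose is F × D_ev.
D_iv = F × D_ev = 0.53 × 500 = 265 mg

D_iv = 265 mg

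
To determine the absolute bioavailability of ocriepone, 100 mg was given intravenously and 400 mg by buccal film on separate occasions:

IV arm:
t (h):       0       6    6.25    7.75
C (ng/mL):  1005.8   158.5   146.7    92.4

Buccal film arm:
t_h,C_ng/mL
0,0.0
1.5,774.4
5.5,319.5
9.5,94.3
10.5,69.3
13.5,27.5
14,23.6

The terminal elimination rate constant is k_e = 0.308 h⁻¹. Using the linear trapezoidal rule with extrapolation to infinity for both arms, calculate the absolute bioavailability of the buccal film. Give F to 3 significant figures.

Trapezoidal AUC_0→7.75 (IV):
  [0→6]: (1005.8+158.5)/2 × 6 = 3492.9
  [6→6.25]: (158.5+146.7)/2 × 0.25 = 38.15
  [6.25→7.75]: (146.7+92.4)/2 × 1.5 = 179.325
  Sum = 3710.375 ng/mL·h
IV tail: 92.4/0.308 = 300.000; AUC_iv,0→∞ = 3710.375 + 300.000 = 4010.375 ng/mL·h
Trapezoidal AUC_0→14 (buccal film):
  [0→1.5]: (0.0+774.4)/2 × 1.5 = 580.8
  [1.5→5.5]: (774.4+319.5)/2 × 4 = 2187.8
  [5.5→9.5]: (319.5+94.3)/2 × 4 = 827.6
  [9.5→10.5]: (94.3+69.3)/2 × 1 = 81.8
  [10.5→13.5]: (69.3+27.5)/2 × 3 = 145.2
  [13.5→14]: (27.5+23.6)/2 × 0.5 = 12.775
  Sum = 3835.975 ng/mL·h
buccal film tail: 23.6/0.308 = 76.623; AUC_ev,0→∞ = 3835.975 + 76.623 = 3912.598 ng/mL·h
F = (AUC_ev/D_ev)/(AUC_iv/D_iv) = (3912.598/400)/(4010.375/100) = 9.781495/40.10375 = 0.2439

F = 0.244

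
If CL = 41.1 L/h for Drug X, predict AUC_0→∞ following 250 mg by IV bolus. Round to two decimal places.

AUC = 6.08 mg/L·h

AUC_0→∞ = Dose_iv / CL
        = 250 / 41.1 = 6.08273 mg/L·h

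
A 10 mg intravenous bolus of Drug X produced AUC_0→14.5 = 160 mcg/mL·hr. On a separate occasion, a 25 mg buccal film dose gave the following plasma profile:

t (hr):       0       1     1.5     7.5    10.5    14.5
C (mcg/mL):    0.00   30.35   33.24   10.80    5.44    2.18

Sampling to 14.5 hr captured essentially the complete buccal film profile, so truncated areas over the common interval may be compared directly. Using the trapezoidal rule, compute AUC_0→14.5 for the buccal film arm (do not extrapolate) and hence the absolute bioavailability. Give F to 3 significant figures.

F = 0.507

Trapezoidal AUC_0→14.5 (buccal film):
  [0→1]: (0.00+30.35)/2 × 1 = 15.175
  [1→1.5]: (30.35+33.24)/2 × 0.5 = 15.8975
  [1.5→7.5]: (33.24+10.80)/2 × 6 = 132.12
  [7.5→10.5]: (10.80+5.44)/2 × 3 = 24.36
  [10.5→14.5]: (5.44+2.18)/2 × 4 = 15.24
  Sum = 202.7925 mcg/mL·hr
F = (AUC_ev/D_ev)/(AUC_iv/D_iv) = (202.7925/25)/(160/10) = 8.1117/16 = 0.5070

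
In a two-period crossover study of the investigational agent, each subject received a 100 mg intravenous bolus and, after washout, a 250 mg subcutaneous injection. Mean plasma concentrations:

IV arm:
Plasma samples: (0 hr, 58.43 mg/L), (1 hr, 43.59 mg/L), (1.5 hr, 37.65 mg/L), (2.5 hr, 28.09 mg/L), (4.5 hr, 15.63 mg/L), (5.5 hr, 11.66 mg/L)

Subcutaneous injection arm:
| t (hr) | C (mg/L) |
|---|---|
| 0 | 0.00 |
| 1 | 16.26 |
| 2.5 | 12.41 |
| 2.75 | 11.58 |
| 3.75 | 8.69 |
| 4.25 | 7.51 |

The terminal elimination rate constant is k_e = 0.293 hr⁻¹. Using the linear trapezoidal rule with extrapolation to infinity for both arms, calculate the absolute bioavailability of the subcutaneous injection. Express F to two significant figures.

F = 0.14

Trapezoidal AUC_0→5.5 (IV):
  [0→1]: (58.43+43.59)/2 × 1 = 51.01
  [1→1.5]: (43.59+37.65)/2 × 0.5 = 20.31
  [1.5→2.5]: (37.65+28.09)/2 × 1 = 32.87
  [2.5→4.5]: (28.09+15.63)/2 × 2 = 43.72
  [4.5→5.5]: (15.63+11.66)/2 × 1 = 13.645
  Sum = 161.555 mg/L·hr
IV tail: 11.66/0.293 = 39.795; AUC_iv,0→∞ = 161.555 + 39.795 = 201.35 mg/L·hr
Trapezoidal AUC_0→4.25 (subcutaneous injection):
  [0→1]: (0.00+16.26)/2 × 1 = 8.13
  [1→2.5]: (16.26+12.41)/2 × 1.5 = 21.5025
  [2.5→2.75]: (12.41+11.58)/2 × 0.25 = 2.99875
  [2.75→3.75]: (11.58+8.69)/2 × 1 = 10.135
  [3.75→4.25]: (8.69+7.51)/2 × 0.5 = 4.05
  Sum = 46.81625 mg/L·hr
subcutaneous injection tail: 7.51/0.293 = 25.631; AUC_ev,0→∞ = 46.81625 + 25.631 = 72.44725 mg/L·hr
F = (AUC_ev/D_ev)/(AUC_iv/D_iv) = (72.44725/250)/(201.35/100) = 0.289789/2.0135 = 0.1439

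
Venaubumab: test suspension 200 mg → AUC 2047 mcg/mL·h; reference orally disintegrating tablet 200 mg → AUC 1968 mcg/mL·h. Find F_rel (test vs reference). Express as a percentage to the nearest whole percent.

F_rel = (AUC_test/D_test) / (AUC_ref/D_ref)
      = (2047/200) / (1968/200)
      = 10.235 / 9.84 = 1.0401 = 104.01%

F_rel = 104%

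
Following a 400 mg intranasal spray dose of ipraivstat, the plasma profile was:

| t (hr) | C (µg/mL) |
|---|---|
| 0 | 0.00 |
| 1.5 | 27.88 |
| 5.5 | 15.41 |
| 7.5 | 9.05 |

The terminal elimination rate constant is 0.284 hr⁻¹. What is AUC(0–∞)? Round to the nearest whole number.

Trapezoidal AUC_0→7.5:
  [0→1.5]: (0.00+27.88)/2 × 1.5 = 20.91
  [1.5→5.5]: (27.88+15.41)/2 × 4 = 86.58
  [5.5→7.5]: (15.41+9.05)/2 × 2 = 24.46
  Sum = 131.95 µg/mL·hr
Extrapolated tail: C_last / k_e = 9.05 / 0.284 = 31.866
AUC_0→∞ = 131.95 + 31.866 = 163.816 µg/mL·hr

AUC = 164 µg/mL·hr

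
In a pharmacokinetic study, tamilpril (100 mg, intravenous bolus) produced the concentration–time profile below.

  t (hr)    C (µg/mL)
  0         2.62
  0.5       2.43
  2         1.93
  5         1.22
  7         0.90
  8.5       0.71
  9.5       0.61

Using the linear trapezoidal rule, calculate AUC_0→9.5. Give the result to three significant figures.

AUC = 13.2 µg/mL·hr

Trapezoidal AUC_0→9.5:
  [0→0.5]: (2.62+2.43)/2 × 0.5 = 1.2625
  [0.5→2]: (2.43+1.93)/2 × 1.5 = 3.27
  [2→5]: (1.93+1.22)/2 × 3 = 4.725
  [5→7]: (1.22+0.90)/2 × 2 = 2.12
  [7→8.5]: (0.90+0.71)/2 × 1.5 = 1.2075
  [8.5→9.5]: (0.71+0.61)/2 × 1 = 0.66
  Sum = 13.245 µg/mL·hr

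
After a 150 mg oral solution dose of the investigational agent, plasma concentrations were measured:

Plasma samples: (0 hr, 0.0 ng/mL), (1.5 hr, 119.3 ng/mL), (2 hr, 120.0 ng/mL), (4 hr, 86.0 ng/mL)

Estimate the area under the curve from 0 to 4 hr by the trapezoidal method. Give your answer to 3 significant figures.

AUC = 355 ng/mL·hr

Trapezoidal AUC_0→4:
  [0→1.5]: (0.0+119.3)/2 × 1.5 = 89.475
  [1.5→2]: (119.3+120.0)/2 × 0.5 = 59.825
  [2→4]: (120.0+86.0)/2 × 2 = 206.0
  Sum = 355.3 ng/mL·hr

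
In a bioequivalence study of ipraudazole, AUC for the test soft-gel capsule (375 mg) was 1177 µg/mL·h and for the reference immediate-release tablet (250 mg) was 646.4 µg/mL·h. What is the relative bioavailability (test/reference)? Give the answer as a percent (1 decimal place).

F_rel = 121.4%

F_rel = (AUC_test/D_test) / (AUC_ref/D_ref)
      = (1177/375) / (646.4/250)
      = 3.13867 / 2.5856 = 1.2139 = 121.39%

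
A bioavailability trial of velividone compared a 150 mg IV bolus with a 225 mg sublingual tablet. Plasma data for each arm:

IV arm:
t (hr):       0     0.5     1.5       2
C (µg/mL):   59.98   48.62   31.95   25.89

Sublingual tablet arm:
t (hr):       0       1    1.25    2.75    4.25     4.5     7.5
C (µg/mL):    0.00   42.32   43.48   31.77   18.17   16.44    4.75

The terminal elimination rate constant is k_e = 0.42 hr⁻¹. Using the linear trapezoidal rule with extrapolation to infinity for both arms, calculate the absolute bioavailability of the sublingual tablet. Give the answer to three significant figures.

F = 0.804

Trapezoidal AUC_0→2 (IV):
  [0→0.5]: (59.98+48.62)/2 × 0.5 = 27.15
  [0.5→1.5]: (48.62+31.95)/2 × 1 = 40.285
  [1.5→2]: (31.95+25.89)/2 × 0.5 = 14.46
  Sum = 81.895 µg/mL·hr
IV tail: 25.89/0.42 = 61.643; AUC_iv,0→∞ = 81.895 + 61.643 = 143.538 µg/mL·hr
Trapezoidal AUC_0→7.5 (sublingual tablet):
  [0→1]: (0.00+42.32)/2 × 1 = 21.16
  [1→1.25]: (42.32+43.48)/2 × 0.25 = 10.725
  [1.25→2.75]: (43.48+31.77)/2 × 1.5 = 56.4375
  [2.75→4.25]: (31.77+18.17)/2 × 1.5 = 37.455
  [4.25→4.5]: (18.17+16.44)/2 × 0.25 = 4.32625
  [4.5→7.5]: (16.44+4.75)/2 × 3 = 31.785
  Sum = 161.88875 µg/mL·hr
sublingual tablet tail: 4.75/0.42 = 11.310; AUC_ev,0→∞ = 161.88875 + 11.310 = 173.19875 µg/mL·hr
F = (AUC_ev/D_ev)/(AUC_iv/D_iv) = (173.19875/225)/(143.538/150) = 0.769772/0.95692 = 0.8044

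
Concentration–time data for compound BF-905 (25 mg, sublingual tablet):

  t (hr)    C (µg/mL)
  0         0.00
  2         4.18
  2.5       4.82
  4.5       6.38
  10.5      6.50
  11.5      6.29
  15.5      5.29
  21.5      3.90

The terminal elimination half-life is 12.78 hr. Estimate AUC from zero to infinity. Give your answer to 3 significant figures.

Trapezoidal AUC_0→21.5:
  [0→2]: (0.00+4.18)/2 × 2 = 4.18
  [2→2.5]: (4.18+4.82)/2 × 0.5 = 2.25
  [2.5→4.5]: (4.82+6.38)/2 × 2 = 11.2
  [4.5→10.5]: (6.38+6.50)/2 × 6 = 38.64
  [10.5→11.5]: (6.50+6.29)/2 × 1 = 6.395
  [11.5→15.5]: (6.29+5.29)/2 × 4 = 23.16
  [15.5→21.5]: (5.29+3.90)/2 × 6 = 27.57
  Sum = 113.395 µg/mL·hr
k_e = ln2 / t½ = 0.693147 / 12.78 = 0.0542 hr^-1
Extrapolated tail: C_last / k_e = 3.90 / 0.0542 = 71.956
AUC_0→∞ = 113.395 + 71.956 = 185.351 µg/mL·hr

AUC = 185 µg/mL·hr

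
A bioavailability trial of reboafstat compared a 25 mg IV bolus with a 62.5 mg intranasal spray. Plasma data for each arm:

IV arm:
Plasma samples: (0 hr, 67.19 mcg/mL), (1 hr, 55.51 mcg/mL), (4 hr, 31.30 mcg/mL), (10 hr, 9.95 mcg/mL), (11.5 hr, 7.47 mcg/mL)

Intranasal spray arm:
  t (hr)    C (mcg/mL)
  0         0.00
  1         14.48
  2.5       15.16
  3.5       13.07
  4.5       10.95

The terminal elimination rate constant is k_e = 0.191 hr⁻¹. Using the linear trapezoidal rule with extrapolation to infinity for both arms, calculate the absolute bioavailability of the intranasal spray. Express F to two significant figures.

Trapezoidal AUC_0→11.5 (IV):
  [0→1]: (67.19+55.51)/2 × 1 = 61.35
  [1→4]: (55.51+31.30)/2 × 3 = 130.215
  [4→10]: (31.30+9.95)/2 × 6 = 123.75
  [10→11.5]: (9.95+7.47)/2 × 1.5 = 13.065
  Sum = 328.38 mcg/mL·hr
IV tail: 7.47/0.191 = 39.110; AUC_iv,0→∞ = 328.38 + 39.110 = 367.49 mcg/mL·hr
Trapezoidal AUC_0→4.5 (intranasal spray):
  [0→1]: (0.00+14.48)/2 × 1 = 7.24
  [1→2.5]: (14.48+15.16)/2 × 1.5 = 22.23
  [2.5→3.5]: (15.16+13.07)/2 × 1 = 14.115
  [3.5→4.5]: (13.07+10.95)/2 × 1 = 12.01
  Sum = 55.595 mcg/mL·hr
intranasal spray tail: 10.95/0.191 = 57.330; AUC_ev,0→∞ = 55.595 + 57.330 = 112.925 mcg/mL·hr
F = (AUC_ev/D_ev)/(AUC_iv/D_iv) = (112.925/62.5)/(367.49/25) = 1.8068/14.6996 = 0.1229

F = 0.12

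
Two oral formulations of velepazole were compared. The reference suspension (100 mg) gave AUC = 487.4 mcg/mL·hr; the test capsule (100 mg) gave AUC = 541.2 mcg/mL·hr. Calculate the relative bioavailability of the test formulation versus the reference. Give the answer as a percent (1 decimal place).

F_rel = 111.0%

F_rel = (AUC_test/D_test) / (AUC_ref/D_ref)
      = (541.2/100) / (487.4/100)
      = 5.412 / 4.874 = 1.1104 = 111.04%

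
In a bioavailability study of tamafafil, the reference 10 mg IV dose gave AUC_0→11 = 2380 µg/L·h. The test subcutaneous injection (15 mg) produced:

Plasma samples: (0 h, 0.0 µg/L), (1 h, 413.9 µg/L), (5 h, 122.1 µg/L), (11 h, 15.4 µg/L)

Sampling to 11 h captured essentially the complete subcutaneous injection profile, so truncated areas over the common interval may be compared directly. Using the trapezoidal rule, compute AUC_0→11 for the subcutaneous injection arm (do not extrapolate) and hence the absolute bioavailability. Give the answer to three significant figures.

F = 0.474

Trapezoidal AUC_0→11 (subcutaneous injection):
  [0→1]: (0.0+413.9)/2 × 1 = 206.95
  [1→5]: (413.9+122.1)/2 × 4 = 1072.0
  [5→11]: (122.1+15.4)/2 × 6 = 412.5
  Sum = 1691.45 µg/L·h
F = (AUC_ev/D_ev)/(AUC_iv/D_iv) = (1691.45/15)/(2380/10) = 112.763/238 = 0.4738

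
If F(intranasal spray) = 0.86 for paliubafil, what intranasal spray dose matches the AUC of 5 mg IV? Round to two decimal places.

For equal systemic exposure: F × D_ev = D_iv
D_ev = D_iv / F = 5 / 0.86 = 5.81395 mg

D_intranasal = 5.81 mg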